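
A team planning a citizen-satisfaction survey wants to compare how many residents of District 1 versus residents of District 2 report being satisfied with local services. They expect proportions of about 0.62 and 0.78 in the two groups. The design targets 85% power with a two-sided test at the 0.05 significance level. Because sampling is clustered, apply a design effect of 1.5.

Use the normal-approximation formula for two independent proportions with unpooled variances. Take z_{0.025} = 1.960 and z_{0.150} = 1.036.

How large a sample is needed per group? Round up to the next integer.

n = 215 per group

n = (z_{α/2} + z_β)² · [p₁(1−p₁) + p₂(1−p₂)] / (p₁ − p₂)²
  = (1.960 + 1.036)² · (0.62·0.38 + 0.78·0.22) / (-0.16)²
  = (2.996)² · (0.2356 + 0.1716) / 0.0256
  = 8.9760 · 0.4072 / 0.0256
  = 142.77
Design effect: 1.5 × 142.77 = 214.16.
Round up → n = 215 per group.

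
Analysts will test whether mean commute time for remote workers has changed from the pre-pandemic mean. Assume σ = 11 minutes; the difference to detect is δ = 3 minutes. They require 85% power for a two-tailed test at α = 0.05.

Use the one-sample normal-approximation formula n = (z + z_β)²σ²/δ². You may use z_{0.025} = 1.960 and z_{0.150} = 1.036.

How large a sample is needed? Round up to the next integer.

n = 121

n = (z_{α/2} + z_β)² · σ² / δ²
  = (1.960 + 1.036)² · 11² / 3²
  = 8.9760 · 121 / 9
  = 120.68
Round up → n = 121.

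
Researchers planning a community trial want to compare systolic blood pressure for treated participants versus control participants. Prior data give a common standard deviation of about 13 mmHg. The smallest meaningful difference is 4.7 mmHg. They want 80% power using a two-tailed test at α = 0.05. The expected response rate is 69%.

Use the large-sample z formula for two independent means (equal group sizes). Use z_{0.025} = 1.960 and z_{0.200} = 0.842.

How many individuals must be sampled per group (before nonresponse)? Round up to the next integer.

n = 175 per group

n = (z_{α/2} + z_β)² · (σ₁² + σ₂²) / δ²
  = (1.960 + 0.842)² · (2·13² = 338) / 4.7²
  = 7.8512 · 338 / 22.09
  = 120.13
Adjust for 69% response: 120.13 / 0.69 = 174.10.
Round up → n = 175 per group.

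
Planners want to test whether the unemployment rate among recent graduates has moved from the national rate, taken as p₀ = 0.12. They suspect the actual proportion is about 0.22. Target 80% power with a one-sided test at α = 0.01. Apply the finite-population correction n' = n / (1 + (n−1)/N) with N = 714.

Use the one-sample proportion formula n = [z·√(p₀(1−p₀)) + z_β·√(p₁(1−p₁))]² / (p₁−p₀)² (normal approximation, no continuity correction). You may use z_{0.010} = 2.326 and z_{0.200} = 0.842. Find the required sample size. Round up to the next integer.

n = 105

n = [z_α·√(p₀q₀) + z_β·√(p₁q₁)]² / (p₁ − p₀)²
  = [2.326·√(0.12·0.88) + 0.842·√(0.22·0.78)]² / (0.10)²
  = [2.326·0.3250 + 0.842·0.4142]² / 0.0100
  = [1.1047]² / 0.0100
  = 122.03
Finite-population correction (N = 714): 122.03 / (1 + (122.03 − 1)/714) = 104.34.
Round up → n = 105.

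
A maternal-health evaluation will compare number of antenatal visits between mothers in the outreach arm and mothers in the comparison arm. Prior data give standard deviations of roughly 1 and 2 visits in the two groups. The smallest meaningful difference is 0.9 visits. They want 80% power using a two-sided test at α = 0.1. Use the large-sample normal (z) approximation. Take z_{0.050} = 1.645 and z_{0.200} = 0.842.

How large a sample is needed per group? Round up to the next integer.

n = 39 per group

n = (z_{α/2} + z_β)² · (σ₁² + σ₂²) / δ²
  = (1.645 + 0.842)² · (1² + 2² = 5) / 0.9²
  = 6.1852 · 5 / 0.81
  = 38.18
Round up → n = 39 per group.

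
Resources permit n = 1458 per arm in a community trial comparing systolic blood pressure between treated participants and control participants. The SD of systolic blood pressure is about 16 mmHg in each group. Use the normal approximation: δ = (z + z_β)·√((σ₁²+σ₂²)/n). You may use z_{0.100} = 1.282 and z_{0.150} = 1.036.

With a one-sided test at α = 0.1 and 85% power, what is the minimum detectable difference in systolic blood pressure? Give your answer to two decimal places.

Minimum detectable difference ≈ 1.37 mmHg

δ = (z_α + z_β) · √((σ₁²+σ₂²)/n)
  = (1.282 + 1.036) · √(512/1458)
  = 2.318 · √0.35117
  = 2.318 · 0.5926
  = 1.3736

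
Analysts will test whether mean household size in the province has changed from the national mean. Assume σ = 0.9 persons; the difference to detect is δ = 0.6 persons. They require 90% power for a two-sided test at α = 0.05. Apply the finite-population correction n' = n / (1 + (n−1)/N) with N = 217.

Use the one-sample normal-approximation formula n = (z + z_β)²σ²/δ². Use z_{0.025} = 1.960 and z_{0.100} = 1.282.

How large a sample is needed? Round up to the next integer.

n = (z_{α/2} + z_β)² · σ² / δ²
  = (1.960 + 1.282)² · 0.9² / 0.6²
  = 10.5106 · 0.81 / 0.36
  = 23.65
Finite-population correction (N = 217): 23.65 / (1 + (23.65 − 1)/217) = 21.41.
Round up → n = 22.

n = 22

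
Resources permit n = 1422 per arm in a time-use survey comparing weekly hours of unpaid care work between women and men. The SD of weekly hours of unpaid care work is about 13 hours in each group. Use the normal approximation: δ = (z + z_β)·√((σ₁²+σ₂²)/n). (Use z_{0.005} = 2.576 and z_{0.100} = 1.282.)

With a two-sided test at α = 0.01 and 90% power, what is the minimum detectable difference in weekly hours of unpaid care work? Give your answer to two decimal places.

Minimum detectable difference ≈ 1.88 hours

δ = (z_{α/2} + z_β) · √((σ₁²+σ₂²)/n)
  = (2.576 + 1.282) · √(338/1422)
  = 3.858 · √0.23769
  = 3.858 · 0.4875
  = 1.8809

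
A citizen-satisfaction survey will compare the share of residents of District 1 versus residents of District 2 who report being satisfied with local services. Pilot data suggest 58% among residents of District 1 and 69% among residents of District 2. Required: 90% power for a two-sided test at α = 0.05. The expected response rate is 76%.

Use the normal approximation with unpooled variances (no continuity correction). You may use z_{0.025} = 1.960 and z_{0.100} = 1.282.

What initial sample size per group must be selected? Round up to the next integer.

n = (z_{α/2} + z_β)² · [p₁(1−p₁) + p₂(1−p₂)] / (p₁ − p₂)²
  = (1.960 + 1.282)² · (0.58·0.42 + 0.69·0.31) / (-0.11)²
  = (3.242)² · (0.2436 + 0.2139) / 0.0121
  = 10.5106 · 0.4575 / 0.0121
  = 397.40
Adjust for 76% response: 397.40 / 0.76 = 522.90.
Round up → n = 523 per group.

n = 523 per group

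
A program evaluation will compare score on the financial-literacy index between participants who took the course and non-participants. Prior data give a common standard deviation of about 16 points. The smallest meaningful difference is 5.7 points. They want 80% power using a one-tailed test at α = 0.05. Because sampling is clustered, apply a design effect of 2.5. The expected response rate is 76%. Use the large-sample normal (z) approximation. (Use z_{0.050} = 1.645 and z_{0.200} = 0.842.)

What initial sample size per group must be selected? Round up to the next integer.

n = 321 per group

n = (z_α + z_β)² · (σ₁² + σ₂²) / δ²
  = (1.645 + 0.842)² · (2·16² = 512) / 5.7²
  = 6.1852 · 512 / 32.49
  = 97.47
Design effect: 2.5 × 97.47 = 243.68.
Adjust for 76% response: 243.68 / 0.76 = 320.63.
Round up → n = 321 per group.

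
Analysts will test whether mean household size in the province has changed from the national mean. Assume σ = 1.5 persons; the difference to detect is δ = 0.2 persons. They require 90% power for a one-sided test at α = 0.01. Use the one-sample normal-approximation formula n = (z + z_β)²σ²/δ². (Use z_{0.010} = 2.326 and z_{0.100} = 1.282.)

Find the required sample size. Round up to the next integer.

n = 733

n = (z_α + z_β)² · σ² / δ²
  = (2.326 + 1.282)² · 1.5² / 0.2²
  = 13.0177 · 2.25 / 0.04
  = 732.24
Round up → n = 733.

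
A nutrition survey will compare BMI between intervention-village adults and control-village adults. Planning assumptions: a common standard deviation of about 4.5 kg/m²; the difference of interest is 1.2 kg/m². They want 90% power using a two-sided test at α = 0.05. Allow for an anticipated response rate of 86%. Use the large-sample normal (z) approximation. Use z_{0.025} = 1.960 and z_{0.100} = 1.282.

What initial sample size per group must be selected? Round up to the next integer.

n = 344 per group

n = (z_{α/2} + z_β)² · (σ₁² + σ₂²) / δ²
  = (1.960 + 1.282)² · (2·4.5² = 40.5) / 1.2²
  = 10.5106 · 40.5 / 1.44
  = 295.61
Adjust for 86% response: 295.61 / 0.86 = 343.73.
Round up → n = 344 per group.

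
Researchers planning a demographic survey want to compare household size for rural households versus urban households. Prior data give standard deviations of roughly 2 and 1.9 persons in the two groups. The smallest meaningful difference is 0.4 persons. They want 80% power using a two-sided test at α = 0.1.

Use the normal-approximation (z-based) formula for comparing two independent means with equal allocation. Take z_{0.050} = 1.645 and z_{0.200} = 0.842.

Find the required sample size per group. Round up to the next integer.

n = 295 per group

n = (z_{α/2} + z_β)² · (σ₁² + σ₂²) / δ²
  = (1.645 + 0.842)² · (2² + 1.9² = 7.61) / 0.4²
  = 6.1852 · 7.61 / 0.16
  = 294.18
Round up → n = 295 per group.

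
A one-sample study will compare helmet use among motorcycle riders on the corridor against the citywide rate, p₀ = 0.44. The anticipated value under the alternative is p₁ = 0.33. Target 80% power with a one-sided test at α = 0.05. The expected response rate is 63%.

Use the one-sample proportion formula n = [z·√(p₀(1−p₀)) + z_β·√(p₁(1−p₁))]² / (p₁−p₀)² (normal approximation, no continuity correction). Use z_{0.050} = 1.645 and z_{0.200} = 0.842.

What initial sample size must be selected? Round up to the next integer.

n = 193

n = [z_α·√(p₀q₀) + z_β·√(p₁q₁)]² / (p₁ − p₀)²
  = [1.645·√(0.44·0.56) + 0.842·√(0.33·0.67)]² / (-0.11)²
  = [1.645·0.4964 + 0.842·0.4702]² / 0.0121
  = [1.2125]² / 0.0121
  = 121.50
Adjust for 63% response: 121.50 / 0.63 = 192.85.
Round up → n = 193.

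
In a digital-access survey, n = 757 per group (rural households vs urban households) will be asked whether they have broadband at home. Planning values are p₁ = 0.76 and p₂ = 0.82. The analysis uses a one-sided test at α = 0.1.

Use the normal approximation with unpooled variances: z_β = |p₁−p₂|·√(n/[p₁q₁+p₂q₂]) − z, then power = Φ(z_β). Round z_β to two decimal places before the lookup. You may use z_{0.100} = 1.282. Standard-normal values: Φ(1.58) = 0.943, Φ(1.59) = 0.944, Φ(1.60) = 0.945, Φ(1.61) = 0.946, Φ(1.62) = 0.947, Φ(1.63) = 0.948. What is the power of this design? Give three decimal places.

Power ≈ 0.944

z_β = |p₁−p₂|·√(n/[p₁q₁+p₂q₂]) − z_α
    = 0.06 · √(757/0.3300) − 1.282
    = 0.06 · 47.8951 − 1.282
    = 2.8737 − 1.282 = 1.5917 → 1.59
Power = Φ(1.59) = 0.944.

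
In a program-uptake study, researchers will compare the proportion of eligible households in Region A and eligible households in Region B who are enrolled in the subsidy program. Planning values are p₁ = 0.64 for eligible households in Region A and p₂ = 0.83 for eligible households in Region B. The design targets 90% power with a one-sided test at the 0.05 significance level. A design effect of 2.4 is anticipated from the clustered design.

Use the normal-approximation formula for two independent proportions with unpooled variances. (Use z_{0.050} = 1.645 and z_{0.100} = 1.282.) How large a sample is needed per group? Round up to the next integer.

n = 212 per group

n = (z_α + z_β)² · [p₁(1−p₁) + p₂(1−p₂)] / (p₁ − p₂)²
  = (1.645 + 1.282)² · (0.64·0.36 + 0.83·0.17) / (-0.19)²
  = (2.927)² · (0.2304 + 0.1411) / 0.0361
  = 8.5673 · 0.3715 / 0.0361
  = 88.17
Design effect: 2.4 × 88.17 = 211.60.
Round up → n = 212 per group.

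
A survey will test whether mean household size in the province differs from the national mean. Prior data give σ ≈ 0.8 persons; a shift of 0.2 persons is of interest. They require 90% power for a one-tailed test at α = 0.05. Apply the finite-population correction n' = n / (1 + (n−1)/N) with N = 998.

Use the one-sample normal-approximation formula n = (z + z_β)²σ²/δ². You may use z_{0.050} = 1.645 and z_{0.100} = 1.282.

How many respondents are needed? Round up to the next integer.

n = (z_α + z_β)² · σ² / δ²
  = (1.645 + 1.282)² · 0.8² / 0.2²
  = 8.5673 · 0.64 / 0.04
  = 137.08
Finite-population correction (N = 998): 137.08 / (1 + (137.08 − 1)/998) = 120.63.
Round up → n = 121.

n = 121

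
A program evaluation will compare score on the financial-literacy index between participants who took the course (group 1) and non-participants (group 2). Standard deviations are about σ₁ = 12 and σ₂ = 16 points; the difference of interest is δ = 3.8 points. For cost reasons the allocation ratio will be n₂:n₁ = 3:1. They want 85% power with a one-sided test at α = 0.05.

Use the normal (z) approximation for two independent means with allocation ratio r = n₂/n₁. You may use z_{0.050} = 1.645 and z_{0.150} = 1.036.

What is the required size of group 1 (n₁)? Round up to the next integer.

n₁ = (z_α + z_β)² · (σ₁² + σ₂²/r) / δ²
   = (1.645 + 1.036)² · (12² + 16²/3) / 3.8²
   = 7.1878 · (144 + 85.3333) / 14.44
   = 7.1878 · 229.3333 / 14.44
   = 114.15
Round up → n₁ = 115; n₂ = r·n₁ = 3 × 115 = 345.

n₁ = 115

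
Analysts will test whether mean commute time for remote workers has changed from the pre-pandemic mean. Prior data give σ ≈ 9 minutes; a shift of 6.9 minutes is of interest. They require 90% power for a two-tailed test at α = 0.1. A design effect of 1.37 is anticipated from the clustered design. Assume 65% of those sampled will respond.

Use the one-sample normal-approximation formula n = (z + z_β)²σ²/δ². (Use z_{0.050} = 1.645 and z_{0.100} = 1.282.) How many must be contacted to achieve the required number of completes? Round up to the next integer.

n = 31

n = (z_{α/2} + z_β)² · σ² / δ²
  = (1.645 + 1.282)² · 9² / 6.9²
  = 8.5673 · 81 / 47.61
  = 14.58
Design effect: 1.37 × 14.58 = 19.97.
Adjust for 65% response: 19.97 / 0.65 = 30.72.
Round up → n = 31.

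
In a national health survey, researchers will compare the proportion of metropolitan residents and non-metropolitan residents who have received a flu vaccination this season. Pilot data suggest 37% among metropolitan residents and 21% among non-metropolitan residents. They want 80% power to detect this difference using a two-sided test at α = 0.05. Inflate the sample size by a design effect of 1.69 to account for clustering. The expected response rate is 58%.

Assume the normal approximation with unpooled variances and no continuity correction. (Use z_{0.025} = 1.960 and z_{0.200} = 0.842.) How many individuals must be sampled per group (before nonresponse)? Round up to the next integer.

n = (z_{α/2} + z_β)² · [p₁(1−p₁) + p₂(1−p₂)] / (p₁ − p₂)²
  = (1.960 + 0.842)² · (0.37·0.63 + 0.21·0.79) / (0.16)²
  = (2.802)² · (0.2331 + 0.1659) / 0.0256
  = 7.8512 · 0.3990 / 0.0256
  = 122.37
Design effect: 1.69 × 122.37 = 206.80.
Adjust for 58% response: 206.80 / 0.58 = 356.56.
Round up → n = 357 per group.

n = 357 per group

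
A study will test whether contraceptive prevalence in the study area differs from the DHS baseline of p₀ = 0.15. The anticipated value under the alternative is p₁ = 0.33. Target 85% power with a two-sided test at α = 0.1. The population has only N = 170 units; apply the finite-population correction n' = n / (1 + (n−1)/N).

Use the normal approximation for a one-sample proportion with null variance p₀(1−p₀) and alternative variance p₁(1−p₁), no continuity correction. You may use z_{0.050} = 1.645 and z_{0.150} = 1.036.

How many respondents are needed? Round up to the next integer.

n = [z_{α/2}·√(p₀q₀) + z_β·√(p₁q₁)]² / (p₁ − p₀)²
  = [1.645·√(0.15·0.85) + 1.036·√(0.33·0.67)]² / (0.18)²
  = [1.645·0.3571 + 1.036·0.4702]² / 0.0324
  = [1.0745]² / 0.0324
  = 35.64
Finite-population correction (N = 170): 35.64 / (1 + (35.64 − 1)/170) = 29.60.
Round up → n = 30.

n = 30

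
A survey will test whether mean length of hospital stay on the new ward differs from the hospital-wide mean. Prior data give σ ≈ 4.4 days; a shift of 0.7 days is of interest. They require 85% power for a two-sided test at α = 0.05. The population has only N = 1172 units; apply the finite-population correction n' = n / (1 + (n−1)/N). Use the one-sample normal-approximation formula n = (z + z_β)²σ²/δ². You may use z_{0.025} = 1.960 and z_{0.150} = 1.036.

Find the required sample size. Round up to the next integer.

n = 273

n = (z_{α/2} + z_β)² · σ² / δ²
  = (1.960 + 1.036)² · 4.4² / 0.7²
  = 8.9760 · 19.36 / 0.49
  = 354.64
Finite-population correction (N = 1172): 354.64 / (1 + (354.64 − 1)/1172) = 272.44.
Round up → n = 273.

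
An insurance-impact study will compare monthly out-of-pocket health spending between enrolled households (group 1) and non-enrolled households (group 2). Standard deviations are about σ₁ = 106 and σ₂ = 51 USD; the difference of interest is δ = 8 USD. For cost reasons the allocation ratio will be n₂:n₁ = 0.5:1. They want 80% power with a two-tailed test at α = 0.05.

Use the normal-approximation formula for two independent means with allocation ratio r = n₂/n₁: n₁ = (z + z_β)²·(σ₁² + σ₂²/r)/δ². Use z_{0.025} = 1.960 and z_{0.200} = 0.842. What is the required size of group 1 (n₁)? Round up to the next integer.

n₁ = (z_{α/2} + z_β)² · (σ₁² + σ₂²/r) / δ²
   = (1.960 + 0.842)² · (106² + 51²/0.5) / 8²
   = 7.8512 · (11236 + 5202) / 64
   = 7.8512 · 16438 / 64
   = 2016.53
Round up → n₁ = 2017; n₂ = r·n₁ = 0.5 × 2017 = 1009.

n₁ = 2017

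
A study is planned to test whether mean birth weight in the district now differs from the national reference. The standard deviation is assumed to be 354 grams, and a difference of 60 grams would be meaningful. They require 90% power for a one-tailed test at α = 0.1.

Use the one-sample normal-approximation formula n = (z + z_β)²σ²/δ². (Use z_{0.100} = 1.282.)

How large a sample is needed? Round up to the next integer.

n = 229

n = (z_α + z_β)² · σ² / δ²
  = (1.282 + 1.282)² · 354² / 60²
  = 6.5741 · 125316 / 3600
  = 228.84
Round up → n = 229.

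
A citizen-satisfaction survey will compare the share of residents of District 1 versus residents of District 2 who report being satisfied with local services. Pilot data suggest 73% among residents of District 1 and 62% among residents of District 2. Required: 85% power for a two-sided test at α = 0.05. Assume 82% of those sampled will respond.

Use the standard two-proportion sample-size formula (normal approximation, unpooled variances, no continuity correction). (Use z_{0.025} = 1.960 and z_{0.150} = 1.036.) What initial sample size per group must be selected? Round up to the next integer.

n = (z_{α/2} + z_β)² · [p₁(1−p₁) + p₂(1−p₂)] / (p₁ − p₂)²
  = (1.960 + 1.036)² · (0.73·0.27 + 0.62·0.38) / (0.11)²
  = (2.996)² · (0.1971 + 0.2356) / 0.0121
  = 8.9760 · 0.4327 / 0.0121
  = 320.99
Adjust for 82% response: 320.99 / 0.82 = 391.45.
Round up → n = 392 per group.

n = 392 per group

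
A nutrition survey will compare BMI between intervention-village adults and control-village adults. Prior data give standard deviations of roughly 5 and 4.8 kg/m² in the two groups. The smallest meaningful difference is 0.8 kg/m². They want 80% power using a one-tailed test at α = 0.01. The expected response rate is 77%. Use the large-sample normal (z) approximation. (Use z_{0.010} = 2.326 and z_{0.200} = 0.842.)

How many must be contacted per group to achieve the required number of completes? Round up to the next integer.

n = 979 per group

n = (z_α + z_β)² · (σ₁² + σ₂²) / δ²
  = (2.326 + 0.842)² · (5² + 4.8² = 48.04) / 0.8²
  = 10.0362 · 48.04 / 0.64
  = 753.34
Adjust for 77% response: 753.34 / 0.77 = 978.37.
Round up → n = 979 per group.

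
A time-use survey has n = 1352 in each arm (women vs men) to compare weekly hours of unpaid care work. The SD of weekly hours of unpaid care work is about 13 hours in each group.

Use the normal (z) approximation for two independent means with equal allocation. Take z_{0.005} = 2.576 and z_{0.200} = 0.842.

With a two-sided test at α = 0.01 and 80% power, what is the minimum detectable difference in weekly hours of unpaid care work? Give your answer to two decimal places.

δ = (z_{α/2} + z_β) · √((σ₁²+σ₂²)/n)
  = (2.576 + 0.842) · √(338/1352)
  = 3.418 · √0.25
  = 3.418 · 0.5000
  = 1.7090

Minimum detectable difference ≈ 1.71 hours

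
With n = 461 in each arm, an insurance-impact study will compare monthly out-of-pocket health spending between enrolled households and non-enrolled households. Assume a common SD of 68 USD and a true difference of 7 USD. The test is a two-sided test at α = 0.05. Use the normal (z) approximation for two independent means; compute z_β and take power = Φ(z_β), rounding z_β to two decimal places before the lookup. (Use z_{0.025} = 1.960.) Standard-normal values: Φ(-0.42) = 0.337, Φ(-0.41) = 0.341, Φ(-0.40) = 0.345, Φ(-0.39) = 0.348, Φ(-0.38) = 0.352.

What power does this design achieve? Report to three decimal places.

z_β = δ·√(n/(σ₁²+σ₂²)) − z_{α/2}
    = 7 · √(461/9248) − 1.960
    = 7 · 0.22327 − 1.960
    = 1.5629 − 1.960 = -0.3971 → -0.40
Power = Φ(-0.40) = 0.345.

Power ≈ 0.345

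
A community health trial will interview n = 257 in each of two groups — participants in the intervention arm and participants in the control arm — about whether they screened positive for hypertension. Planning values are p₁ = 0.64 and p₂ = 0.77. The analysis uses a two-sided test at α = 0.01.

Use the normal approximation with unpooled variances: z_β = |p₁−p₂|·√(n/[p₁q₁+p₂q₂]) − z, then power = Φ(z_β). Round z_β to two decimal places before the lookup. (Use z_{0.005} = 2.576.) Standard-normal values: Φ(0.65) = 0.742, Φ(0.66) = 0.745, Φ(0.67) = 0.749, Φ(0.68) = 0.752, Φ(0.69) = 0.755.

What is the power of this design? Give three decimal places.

Power ≈ 0.755

z_β = |p₁−p₂|·√(n/[p₁q₁+p₂q₂]) − z_{α/2}
    = 0.13 · √(257/0.4075) − 2.576
    = 0.13 · 25.1132 − 2.576
    = 3.2647 − 2.576 = 0.6887 → 0.69
Power = Φ(0.69) = 0.755.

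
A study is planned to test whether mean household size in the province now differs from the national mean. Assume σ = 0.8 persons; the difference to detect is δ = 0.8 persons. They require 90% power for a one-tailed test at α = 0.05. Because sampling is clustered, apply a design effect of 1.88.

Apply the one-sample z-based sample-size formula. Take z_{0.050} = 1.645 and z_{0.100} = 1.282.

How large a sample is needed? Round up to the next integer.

n = 17

n = (z_α + z_β)² · σ² / δ²
  = (1.645 + 1.282)² · 0.8² / 0.8²
  = 8.5673 · 0.64 / 0.64
  = 8.57
Design effect: 1.88 × 8.57 = 16.11.
Round up → n = 17.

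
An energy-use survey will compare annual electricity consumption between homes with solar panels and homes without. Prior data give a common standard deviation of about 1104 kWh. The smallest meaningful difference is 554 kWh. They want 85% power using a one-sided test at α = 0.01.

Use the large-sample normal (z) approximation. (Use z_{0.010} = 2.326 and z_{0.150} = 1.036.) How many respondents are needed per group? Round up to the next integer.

n = 90 per group

n = (z_α + z_β)² · (σ₁² + σ₂²) / δ²
  = (2.326 + 1.036)² · (2·1104² = 2437632) / 554²
  = 11.3030 · 2437632 / 306916
  = 89.77
Round up → n = 90 per group.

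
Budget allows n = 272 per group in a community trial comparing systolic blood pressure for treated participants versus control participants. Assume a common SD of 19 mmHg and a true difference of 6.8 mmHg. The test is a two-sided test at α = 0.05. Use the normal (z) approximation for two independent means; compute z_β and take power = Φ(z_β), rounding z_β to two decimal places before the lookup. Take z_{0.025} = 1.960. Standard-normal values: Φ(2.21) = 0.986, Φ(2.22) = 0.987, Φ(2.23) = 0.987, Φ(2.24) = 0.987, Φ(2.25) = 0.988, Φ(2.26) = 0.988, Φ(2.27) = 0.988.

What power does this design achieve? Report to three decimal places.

z_β = δ·√(n/(σ₁²+σ₂²)) − z_{α/2}
    = 6.8 · √(272/722) − 1.960
    = 6.8 · 0.61378 − 1.960
    = 4.1737 − 1.960 = 2.2137 → 2.21
Power = Φ(2.21) = 0.986.

Power ≈ 0.986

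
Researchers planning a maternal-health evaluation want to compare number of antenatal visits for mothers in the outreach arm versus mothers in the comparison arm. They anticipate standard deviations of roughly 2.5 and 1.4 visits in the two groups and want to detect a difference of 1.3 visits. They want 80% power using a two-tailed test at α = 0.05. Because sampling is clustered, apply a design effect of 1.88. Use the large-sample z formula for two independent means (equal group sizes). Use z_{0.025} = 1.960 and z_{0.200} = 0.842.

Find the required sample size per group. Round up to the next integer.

n = 72 per group

n = (z_{α/2} + z_β)² · (σ₁² + σ₂²) / δ²
  = (1.960 + 0.842)² · (2.5² + 1.4² = 8.21) / 1.3²
  = 7.8512 · 8.21 / 1.69
  = 38.14
Design effect: 1.88 × 38.14 = 71.71.
Round up → n = 72 per group.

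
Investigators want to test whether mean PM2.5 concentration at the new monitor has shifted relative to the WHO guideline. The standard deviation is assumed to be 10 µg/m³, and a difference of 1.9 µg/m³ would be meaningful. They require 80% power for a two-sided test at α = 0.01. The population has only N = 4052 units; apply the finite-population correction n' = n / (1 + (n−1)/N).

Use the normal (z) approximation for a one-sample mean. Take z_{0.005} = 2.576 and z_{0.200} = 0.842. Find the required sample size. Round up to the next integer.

n = (z_{α/2} + z_β)² · σ² / δ²
  = (2.576 + 0.842)² · 10² / 1.9²
  = 11.6827 · 100 / 3.61
  = 323.62
Finite-population correction (N = 4052): 323.62 / (1 + (323.62 − 1)/4052) = 299.75.
Round up → n = 300.

n = 300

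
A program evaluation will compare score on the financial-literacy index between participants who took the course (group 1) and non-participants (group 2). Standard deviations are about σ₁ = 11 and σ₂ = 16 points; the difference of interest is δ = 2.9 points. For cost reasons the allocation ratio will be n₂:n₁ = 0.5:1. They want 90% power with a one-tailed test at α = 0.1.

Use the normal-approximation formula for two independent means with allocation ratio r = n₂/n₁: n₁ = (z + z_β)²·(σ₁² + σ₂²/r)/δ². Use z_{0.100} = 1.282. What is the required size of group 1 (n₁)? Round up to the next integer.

n₁ = (z_α + z_β)² · (σ₁² + σ₂²/r) / δ²
   = (1.282 + 1.282)² · (11² + 16²/0.5) / 2.9²
   = 6.5741 · (121 + 512) / 8.41
   = 6.5741 · 633 / 8.41
   = 494.82
Round up → n₁ = 495; n₂ = r·n₁ = 0.5 × 495 = 248.

n₁ = 495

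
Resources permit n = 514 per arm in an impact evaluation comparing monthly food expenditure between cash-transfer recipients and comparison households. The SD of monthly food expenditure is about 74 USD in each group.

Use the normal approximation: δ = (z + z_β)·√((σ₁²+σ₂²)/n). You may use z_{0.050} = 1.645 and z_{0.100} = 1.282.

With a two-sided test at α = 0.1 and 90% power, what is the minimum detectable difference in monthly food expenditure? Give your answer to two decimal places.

δ = (z_{α/2} + z_β) · √((σ₁²+σ₂²)/n)
  = (1.645 + 1.282) · √(10952/514)
  = 2.927 · √21.3074
  = 2.927 · 4.6160
  = 13.5110

Minimum detectable difference ≈ 13.51 USD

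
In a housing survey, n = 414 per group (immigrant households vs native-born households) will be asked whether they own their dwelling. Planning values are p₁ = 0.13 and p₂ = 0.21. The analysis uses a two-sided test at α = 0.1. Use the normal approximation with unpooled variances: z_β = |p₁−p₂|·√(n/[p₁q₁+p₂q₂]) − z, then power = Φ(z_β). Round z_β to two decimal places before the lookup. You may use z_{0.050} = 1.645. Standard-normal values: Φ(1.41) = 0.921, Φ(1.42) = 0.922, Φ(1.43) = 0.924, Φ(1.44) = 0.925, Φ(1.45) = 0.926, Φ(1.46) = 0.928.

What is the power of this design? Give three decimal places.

Power ≈ 0.925

z_β = |p₁−p₂|·√(n/[p₁q₁+p₂q₂]) − z_{α/2}
    = 0.08 · √(414/0.2790) − 1.645
    = 0.08 · 38.5210 − 1.645
    = 3.0817 − 1.645 = 1.4367 → 1.44
Power = Φ(1.44) = 0.925.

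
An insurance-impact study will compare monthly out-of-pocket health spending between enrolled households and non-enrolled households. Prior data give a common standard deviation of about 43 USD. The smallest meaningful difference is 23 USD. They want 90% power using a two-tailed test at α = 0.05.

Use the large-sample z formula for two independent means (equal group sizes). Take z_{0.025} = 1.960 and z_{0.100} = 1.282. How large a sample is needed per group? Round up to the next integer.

n = 74 per group

n = (z_{α/2} + z_β)² · (σ₁² + σ₂²) / δ²
  = (1.960 + 1.282)² · (2·43² = 3698) / 23²
  = 10.5106 · 3698 / 529
  = 73.47
Round up → n = 74 per group.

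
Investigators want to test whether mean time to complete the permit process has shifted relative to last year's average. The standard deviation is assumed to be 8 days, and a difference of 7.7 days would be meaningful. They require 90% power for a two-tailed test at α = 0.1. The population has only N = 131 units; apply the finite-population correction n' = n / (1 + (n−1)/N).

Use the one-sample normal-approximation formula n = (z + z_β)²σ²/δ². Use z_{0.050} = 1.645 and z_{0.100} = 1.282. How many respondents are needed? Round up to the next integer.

n = 9

n = (z_{α/2} + z_β)² · σ² / δ²
  = (1.645 + 1.282)² · 8² / 7.7²
  = 8.5673 · 64 / 59.29
  = 9.25
Finite-population correction (N = 131): 9.25 / (1 + (9.25 − 1)/131) = 8.70.
Round up → n = 9.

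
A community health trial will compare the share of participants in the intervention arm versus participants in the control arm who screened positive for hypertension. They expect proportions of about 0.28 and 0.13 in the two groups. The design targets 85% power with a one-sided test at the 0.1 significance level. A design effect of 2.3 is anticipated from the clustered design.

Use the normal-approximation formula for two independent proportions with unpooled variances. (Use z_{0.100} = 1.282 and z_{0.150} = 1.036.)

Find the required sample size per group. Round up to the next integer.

n = 173 per group

n = (z_α + z_β)² · [p₁(1−p₁) + p₂(1−p₂)] / (p₁ − p₂)²
  = (1.282 + 1.036)² · (0.28·0.72 + 0.13·0.87) / (0.15)²
  = (2.318)² · (0.2016 + 0.1131) / 0.0225
  = 5.3731 · 0.3147 / 0.0225
  = 75.15
Design effect: 2.3 × 75.15 = 172.85.
Round up → n = 173 per group.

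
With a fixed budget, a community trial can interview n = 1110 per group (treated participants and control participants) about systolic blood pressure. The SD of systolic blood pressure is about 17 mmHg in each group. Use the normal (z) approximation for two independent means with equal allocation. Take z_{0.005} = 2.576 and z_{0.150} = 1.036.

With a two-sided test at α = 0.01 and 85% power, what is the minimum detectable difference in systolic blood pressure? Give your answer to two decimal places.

δ = (z_{α/2} + z_β) · √((σ₁²+σ₂²)/n)
  = (2.576 + 1.036) · √(578/1110)
  = 3.612 · √0.52072
  = 3.612 · 0.7216
  = 2.6065

Minimum detectable difference ≈ 2.61 mmHg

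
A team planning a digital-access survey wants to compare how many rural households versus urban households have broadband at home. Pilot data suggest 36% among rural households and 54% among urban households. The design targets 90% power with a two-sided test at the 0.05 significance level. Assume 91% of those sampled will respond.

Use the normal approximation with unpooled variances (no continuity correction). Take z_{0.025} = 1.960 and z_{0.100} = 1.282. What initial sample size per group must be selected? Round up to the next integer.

n = (z_{α/2} + z_β)² · [p₁(1−p₁) + p₂(1−p₂)] / (p₁ − p₂)²
  = (1.960 + 1.282)² · (0.36·0.64 + 0.54·0.46) / (-0.18)²
  = (3.242)² · (0.2304 + 0.2484) / 0.0324
  = 10.5106 · 0.4788 / 0.0324
  = 155.32
Adjust for 91% response: 155.32 / 0.91 = 170.68.
Round up → n = 171 per group.

n = 171 per group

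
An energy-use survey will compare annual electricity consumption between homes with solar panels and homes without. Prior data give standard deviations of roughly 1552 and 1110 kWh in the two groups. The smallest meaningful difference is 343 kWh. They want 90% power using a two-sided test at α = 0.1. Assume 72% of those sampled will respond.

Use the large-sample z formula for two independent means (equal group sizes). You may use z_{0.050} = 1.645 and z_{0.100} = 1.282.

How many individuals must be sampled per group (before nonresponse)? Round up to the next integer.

n = 369 per group

n = (z_{α/2} + z_β)² · (σ₁² + σ₂²) / δ²
  = (1.645 + 1.282)² · (1552² + 1110² = 3640804) / 343²
  = 8.5673 · 3640804 / 117649
  = 265.13
Adjust for 72% response: 265.13 / 0.72 = 368.23.
Round up → n = 369 per group.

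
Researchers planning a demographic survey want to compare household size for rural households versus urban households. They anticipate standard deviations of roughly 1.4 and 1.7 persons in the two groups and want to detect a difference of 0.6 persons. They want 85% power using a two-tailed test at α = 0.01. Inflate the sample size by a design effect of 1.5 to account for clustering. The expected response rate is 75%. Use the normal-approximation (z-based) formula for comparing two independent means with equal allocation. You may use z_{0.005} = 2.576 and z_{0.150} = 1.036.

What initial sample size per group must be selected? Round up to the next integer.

n = (z_{α/2} + z_β)² · (σ₁² + σ₂²) / δ²
  = (2.576 + 1.036)² · (1.4² + 1.7² = 4.85) / 0.6²
  = 13.0465 · 4.85 / 0.36
  = 175.77
Design effect: 1.5 × 175.77 = 263.65.
Adjust for 75% response: 263.65 / 0.75 = 351.53.
Round up → n = 352 per group.

n = 352 per group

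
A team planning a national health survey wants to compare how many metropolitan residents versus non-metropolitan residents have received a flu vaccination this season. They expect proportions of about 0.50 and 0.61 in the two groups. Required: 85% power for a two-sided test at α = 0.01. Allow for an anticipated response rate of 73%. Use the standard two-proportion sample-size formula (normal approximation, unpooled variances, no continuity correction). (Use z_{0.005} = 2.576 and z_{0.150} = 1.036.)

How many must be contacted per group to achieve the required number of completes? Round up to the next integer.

n = (z_{α/2} + z_β)² · [p₁(1−p₁) + p₂(1−p₂)] / (p₁ − p₂)²
  = (2.576 + 1.036)² · (0.50·0.50 + 0.61·0.39) / (-0.11)²
  = (3.612)² · (0.2500 + 0.2379) / 0.0121
  = 13.0465 · 0.4879 / 0.0121
  = 526.07
Adjust for 73% response: 526.07 / 0.73 = 720.64.
Round up → n = 721 per group.

n = 721 per group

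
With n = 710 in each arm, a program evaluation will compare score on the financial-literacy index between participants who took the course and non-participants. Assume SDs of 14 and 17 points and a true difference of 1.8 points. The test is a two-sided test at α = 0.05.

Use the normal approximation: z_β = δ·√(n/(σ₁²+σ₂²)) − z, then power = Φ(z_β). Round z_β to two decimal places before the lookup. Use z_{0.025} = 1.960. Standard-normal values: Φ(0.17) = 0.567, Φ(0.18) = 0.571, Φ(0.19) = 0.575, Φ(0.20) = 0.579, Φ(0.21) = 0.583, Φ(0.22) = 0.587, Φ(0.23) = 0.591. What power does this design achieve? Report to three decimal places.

Power ≈ 0.587

z_β = δ·√(n/(σ₁²+σ₂²)) − z_{α/2}
    = 1.8 · √(710/485) − 1.960
    = 1.8 · 1.20992 − 1.960
    = 2.1779 − 1.960 = 0.2179 → 0.22
Power = Φ(0.22) = 0.587.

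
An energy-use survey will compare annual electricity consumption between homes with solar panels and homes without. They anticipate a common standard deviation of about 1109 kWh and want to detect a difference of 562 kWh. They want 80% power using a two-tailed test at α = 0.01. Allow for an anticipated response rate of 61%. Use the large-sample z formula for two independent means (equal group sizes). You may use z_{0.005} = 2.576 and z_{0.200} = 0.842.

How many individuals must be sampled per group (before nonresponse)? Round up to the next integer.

n = (z_{α/2} + z_β)² · (σ₁² + σ₂²) / δ²
  = (2.576 + 0.842)² · (2·1109² = 2459762) / 562²
  = 11.6827 · 2459762 / 315844
  = 90.98
Adjust for 61% response: 90.98 / 0.61 = 149.15.
Round up → n = 150 per group.

n = 150 per group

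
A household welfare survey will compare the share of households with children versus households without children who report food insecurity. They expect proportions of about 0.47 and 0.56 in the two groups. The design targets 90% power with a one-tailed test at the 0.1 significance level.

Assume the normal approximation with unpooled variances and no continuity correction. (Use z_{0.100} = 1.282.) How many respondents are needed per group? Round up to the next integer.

n = (z_α + z_β)² · [p₁(1−p₁) + p₂(1−p₂)] / (p₁ − p₂)²
  = (1.282 + 1.282)² · (0.47·0.53 + 0.56·0.44) / (-0.09)²
  = (2.564)² · (0.2491 + 0.2464) / 0.0081
  = 6.5741 · 0.4955 / 0.0081
  = 402.16
Round up → n = 403 per group.

n = 403 per group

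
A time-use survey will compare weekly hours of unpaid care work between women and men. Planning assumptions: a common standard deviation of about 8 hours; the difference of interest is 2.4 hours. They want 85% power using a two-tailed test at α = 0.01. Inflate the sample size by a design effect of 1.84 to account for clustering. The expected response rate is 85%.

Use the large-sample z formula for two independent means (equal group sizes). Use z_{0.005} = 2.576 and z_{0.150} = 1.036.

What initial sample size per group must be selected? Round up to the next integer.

n = 628 per group

n = (z_{α/2} + z_β)² · (σ₁² + σ₂²) / δ²
  = (2.576 + 1.036)² · (2·8² = 128) / 2.4²
  = 13.0465 · 128 / 5.76
  = 289.92
Design effect: 1.84 × 289.92 = 533.46.
Adjust for 85% response: 533.46 / 0.85 = 627.60.
Round up → n = 628 per group.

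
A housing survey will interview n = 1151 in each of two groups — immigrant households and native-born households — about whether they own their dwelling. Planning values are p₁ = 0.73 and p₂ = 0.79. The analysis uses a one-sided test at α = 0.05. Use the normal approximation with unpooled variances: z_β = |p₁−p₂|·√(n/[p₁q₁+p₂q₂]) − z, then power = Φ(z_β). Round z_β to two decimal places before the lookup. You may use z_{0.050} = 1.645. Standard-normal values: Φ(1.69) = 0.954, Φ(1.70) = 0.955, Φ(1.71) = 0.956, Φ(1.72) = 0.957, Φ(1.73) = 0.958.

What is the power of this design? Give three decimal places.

Power ≈ 0.958

z_β = |p₁−p₂|·√(n/[p₁q₁+p₂q₂]) − z_α
    = 0.06 · √(1151/0.3630) − 1.645
    = 0.06 · 56.3098 − 1.645
    = 3.3786 − 1.645 = 1.7336 → 1.73
Power = Φ(1.73) = 0.958.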